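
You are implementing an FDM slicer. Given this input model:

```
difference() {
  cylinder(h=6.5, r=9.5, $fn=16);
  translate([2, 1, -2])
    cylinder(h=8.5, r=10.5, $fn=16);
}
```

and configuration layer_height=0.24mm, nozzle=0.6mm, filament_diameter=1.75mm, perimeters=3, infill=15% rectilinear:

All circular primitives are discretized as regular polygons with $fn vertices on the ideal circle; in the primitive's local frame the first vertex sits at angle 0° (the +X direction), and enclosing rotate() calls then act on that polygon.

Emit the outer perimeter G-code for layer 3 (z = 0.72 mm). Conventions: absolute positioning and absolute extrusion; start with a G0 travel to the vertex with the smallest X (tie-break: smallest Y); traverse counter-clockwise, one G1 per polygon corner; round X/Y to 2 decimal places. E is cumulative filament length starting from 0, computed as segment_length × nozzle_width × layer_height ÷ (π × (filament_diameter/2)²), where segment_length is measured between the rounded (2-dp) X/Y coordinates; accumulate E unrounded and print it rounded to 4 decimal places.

At z = 0.72 mm: the r=9.5 cylinder contributes a regular 16-gon of circumradius 9.5; the r=10.5 cylinder at (2, 1) gives a regular 16-gon of circumradius 10.5 (constant along its height); After the difference (first − rest): starting from the r=9.5 cylinder, the r=10.5 cylinder at (2, 1) partially overlaps it — only the 258.36 mm² overlap (of its 337.53 mm²) is removed, clipping the outline — 1 connected region. The outline is a single polygon with 14 vertices. Extrusion per mm of travel: 0.6 × 0.24 / (π × 0.875²) = 0.059868. Accumulating E over each segment gives final E = 2.7137.

G0 X-9.50 Y0.00 Z0.72
G1 X-8.78 Y-3.64 E0.2221
G1 X-6.72 Y-6.72 E0.4440
G1 X-3.64 Y-8.78 E0.6658
G1 X0.00 Y-9.50 E0.8880
G1 X1.00 Y-9.30 E0.9490
G1 X-2.02 Y-8.70 E1.1333
G1 X-5.42 Y-6.42 E1.3784
G1 X-7.70 Y-3.02 E1.6235
G1 X-8.50 Y1.00 E1.8689
G1 X-7.70 Y5.02 E2.1143
G1 X-6.44 Y6.90 E2.2498
G1 X-6.72 Y6.72 E2.2697
G1 X-8.78 Y3.64 E2.4915
G1 X-9.50 Y0.00 E2.7137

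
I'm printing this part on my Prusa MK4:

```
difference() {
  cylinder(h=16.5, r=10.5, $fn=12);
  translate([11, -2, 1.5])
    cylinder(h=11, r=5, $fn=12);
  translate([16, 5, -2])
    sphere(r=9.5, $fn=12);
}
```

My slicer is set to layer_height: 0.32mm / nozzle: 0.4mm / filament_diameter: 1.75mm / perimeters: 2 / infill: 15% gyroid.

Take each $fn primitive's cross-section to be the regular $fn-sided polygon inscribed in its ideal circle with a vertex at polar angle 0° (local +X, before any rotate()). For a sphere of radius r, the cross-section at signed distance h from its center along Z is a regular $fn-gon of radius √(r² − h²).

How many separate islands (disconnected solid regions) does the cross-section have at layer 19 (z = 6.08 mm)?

At z = 6.08 mm: the cylinder: section is a regular 12-gon, circumradius r=10.5; the r=5 cylinder at (11, -2) contributes a regular 12-gon of circumradius 5; the r=9.5 sphere at (16, 5) contributes a regular 12-gon of circumradius √(9.5²−8.08²) = 4.996; Subtracting the remaining from the first: starting from the r=10.5 cylinder, the r=5 cylinder at (11, -2) partially overlaps it — only the 25.27 mm² overlap (of its 75.00 mm²) is removed, clipping the outline; the r=9.5 sphere at (16, 5) misses the remaining region (no effect) — 1 connected region. Overall, the cross-section is a single solid region. Island count = 1.

1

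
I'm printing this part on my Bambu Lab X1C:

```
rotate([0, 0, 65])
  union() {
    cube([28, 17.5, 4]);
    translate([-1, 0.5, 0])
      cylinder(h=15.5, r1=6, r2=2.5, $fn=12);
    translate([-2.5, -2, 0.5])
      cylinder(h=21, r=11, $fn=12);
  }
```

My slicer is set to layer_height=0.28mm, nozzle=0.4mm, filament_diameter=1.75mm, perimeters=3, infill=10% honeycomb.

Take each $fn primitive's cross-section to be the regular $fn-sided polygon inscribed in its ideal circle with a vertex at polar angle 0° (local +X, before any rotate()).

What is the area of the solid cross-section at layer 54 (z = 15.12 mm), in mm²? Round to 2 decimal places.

363.00 mm²

At z = 15.12 mm: the cube is not intersected at this z (z outside [0, 4]); the cone at (-1, 0.5) contributes a regular 12-gon of circumradius 2.586 (interpolated between r1=6 and r2=2.5 at t=0.975) (area = (12/2)·2.586²·sin(360°/12) = 20.06 mm²); the r=11 cylinder at (-2.5, -2) contributes a regular 12-gon of circumradius 11 (area = (12/2)·11.000²·sin(360°/12) = 363.00 mm²); Taking the union: the cone at (-1, 0.5) lies entirely inside the r=11 cylinder at (-2.5, -2), so the union is just the r=11 cylinder at (-2.5, -2) — area = 363.00 mm²; (rotated 65° about Z; rotation is an isometry so areas/perimeters/island counts are preserved). Overall, the cross-section is a single solid region. Net area = 363.00 mm².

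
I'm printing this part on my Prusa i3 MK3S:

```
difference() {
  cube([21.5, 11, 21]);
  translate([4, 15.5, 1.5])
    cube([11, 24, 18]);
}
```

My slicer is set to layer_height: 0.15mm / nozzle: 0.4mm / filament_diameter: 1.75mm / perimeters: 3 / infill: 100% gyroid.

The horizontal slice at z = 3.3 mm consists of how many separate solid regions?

At z = 3.3 mm: the cube is present — its section is the full 21.5×11 rectangle; the cube at (4, 15.5) (footprint 11×24) is included at this height; Subtracting the remaining from the first: starting from the 21.5×11 cube, the 11×24 cube at (4, 15.5) misses the remaining region (no effect) — 1 connected region. The result has 1 disconnected region.

1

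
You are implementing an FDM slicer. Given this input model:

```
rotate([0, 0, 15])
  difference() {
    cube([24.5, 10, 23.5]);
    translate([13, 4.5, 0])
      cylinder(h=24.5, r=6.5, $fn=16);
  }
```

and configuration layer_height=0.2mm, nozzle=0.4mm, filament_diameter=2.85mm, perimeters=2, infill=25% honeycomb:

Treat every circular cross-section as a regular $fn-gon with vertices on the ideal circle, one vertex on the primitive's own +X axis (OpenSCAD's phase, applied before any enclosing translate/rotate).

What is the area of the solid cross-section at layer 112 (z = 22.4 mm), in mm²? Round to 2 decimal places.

At z = 22.4 mm: the cube is present — its section is the full 24.5×10 rectangle (area 245.00 mm²); the r=6.5 cylinder at (13, 4.5) gives a regular 16-gon of circumradius 6.5 (constant along its height) (area = (16/2)·6.500²·sin(360°/16) = 129.35 mm²); Subtracting the remaining from the first: starting from the 24.5×10 cube (245.00 mm²), the r=6.5 cylinder at (13, 4.5) partially overlaps it — only the 113.12 mm² overlap (of its 129.35 mm²) is removed, clipping the outline — area = 131.88 mm²; (whole slice rotated 15° about Z — lengths, areas and connectivity unchanged). Overall, the cross-section has 2 separate islands. Net area = 131.88 mm².

131.88 mm²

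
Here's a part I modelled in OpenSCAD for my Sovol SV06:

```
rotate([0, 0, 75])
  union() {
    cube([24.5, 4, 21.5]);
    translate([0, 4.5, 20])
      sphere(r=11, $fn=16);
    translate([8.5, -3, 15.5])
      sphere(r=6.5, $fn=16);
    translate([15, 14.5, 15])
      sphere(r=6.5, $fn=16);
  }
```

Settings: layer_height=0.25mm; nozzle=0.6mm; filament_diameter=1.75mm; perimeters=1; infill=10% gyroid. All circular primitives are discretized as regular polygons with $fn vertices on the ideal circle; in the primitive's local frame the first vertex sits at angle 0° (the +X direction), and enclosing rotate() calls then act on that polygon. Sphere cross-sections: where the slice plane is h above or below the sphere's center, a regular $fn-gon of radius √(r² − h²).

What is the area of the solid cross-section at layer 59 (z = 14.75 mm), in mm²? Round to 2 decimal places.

At z = 14.75 mm: the cube is present — its section is the full 24.5×4 rectangle (area 98.00 mm²); the r=11 sphere at (0, 4.5) slices to a regular 16-gon of circumradius 9.666 (√(r²−h²) with h=5.25 from center) (area = (16/2)·9.666²·sin(360°/16) = 286.06 mm²); the sphere at (8.5, -3): section is a regular 16-gon, circumradius = √(r²−h²) = √(6.5²−0.75²) = 6.457 (area = (16/2)·6.457²·sin(360°/16) = 127.62 mm²); the r=6.5 sphere at (15, 14.5) contributes a regular 16-gon of circumradius √(6.5²−0.25²) = 6.495 (area = (16/2)·6.495²·sin(360°/16) = 129.16 mm²); Combining (union): the regions partially overlap — summed areas 640.84 mm² minus the doubly-counted overlap 82.30 mm² gives 558.53 mm² — area = 558.53 mm²; (whole slice rotated 75° about Z — lengths, areas and connectivity unchanged). Overall, the cross-section has 2 separate islands. Net area = 558.53 mm².

558.53 mm²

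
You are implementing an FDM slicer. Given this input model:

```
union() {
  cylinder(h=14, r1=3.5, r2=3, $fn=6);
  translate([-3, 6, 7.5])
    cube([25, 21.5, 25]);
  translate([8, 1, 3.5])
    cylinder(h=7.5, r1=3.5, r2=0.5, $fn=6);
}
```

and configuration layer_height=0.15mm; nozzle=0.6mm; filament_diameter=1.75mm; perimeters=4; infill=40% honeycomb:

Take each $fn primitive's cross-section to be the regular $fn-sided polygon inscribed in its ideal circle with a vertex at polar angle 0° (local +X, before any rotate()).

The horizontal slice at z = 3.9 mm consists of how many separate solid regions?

2

At z = 3.9 mm: the cone (r1=3.5→r2=3) has section circumradius 3.361 here — a regular 6-gon; the cube at (-3, 6) is not intersected at this z (z outside [7.5, 32.5]); the cone at (8, 1): at t=0.053 of its height the radius interpolates to r₁+(r₂−r₁)t = 3.340, giving a regular 6-gon of that circumradius; Combining (union): the 2 present regions are separate (no shared area or edge), so areas and boundary lengths simply add and each stays a separate island — 2 connected regions. The result has 2 disconnected regions.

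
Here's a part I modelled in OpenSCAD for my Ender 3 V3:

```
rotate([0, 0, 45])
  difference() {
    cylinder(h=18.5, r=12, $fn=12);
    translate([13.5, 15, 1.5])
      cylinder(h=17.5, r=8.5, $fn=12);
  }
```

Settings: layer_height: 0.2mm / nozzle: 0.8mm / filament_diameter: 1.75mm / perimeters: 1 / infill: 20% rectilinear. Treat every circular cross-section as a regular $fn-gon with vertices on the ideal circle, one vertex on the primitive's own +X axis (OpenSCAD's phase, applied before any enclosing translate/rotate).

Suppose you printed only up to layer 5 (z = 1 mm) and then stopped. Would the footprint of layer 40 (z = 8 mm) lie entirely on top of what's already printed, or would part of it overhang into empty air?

entirely on top

Compare the two slices. At z = 1: the cylinder: section is a regular 12-gon, circumradius r=12 (area = (12/2)·12.000²·sin(360°/12) = 432.00 mm²); the cylinder at (13.5, 15) does not reach this height (z outside [1.5, 19]); After the difference (first − rest): none of the subtracted shapes is present at this height, so the r=12 cylinder is unchanged — area = 432.00 mm²; (rotated 45° about Z; rotation is an isometry so areas/perimeters/island counts are preserved). At z = 8: the r=12 cylinder gives a regular 12-gon of circumradius 12 (constant along its height) (area = (12/2)·12.000²·sin(360°/12) = 432.00 mm²); the r=8.5 cylinder at (13.5, 15) gives a regular 12-gon of circumradius 8.5 (constant along its height) (area = (12/2)·8.500²·sin(360°/12) = 216.75 mm²); After the difference (first − rest): starting from the r=12 cylinder (432.00 mm²), the r=8.5 cylinder at (13.5, 15) misses the remaining region (no effect) — area = 432.00 mm²; (whole slice rotated 45° about Z — lengths, areas and connectivity unchanged). Checking containment: the cross-section at z = 8 is a subset of the cross-section at z = 1.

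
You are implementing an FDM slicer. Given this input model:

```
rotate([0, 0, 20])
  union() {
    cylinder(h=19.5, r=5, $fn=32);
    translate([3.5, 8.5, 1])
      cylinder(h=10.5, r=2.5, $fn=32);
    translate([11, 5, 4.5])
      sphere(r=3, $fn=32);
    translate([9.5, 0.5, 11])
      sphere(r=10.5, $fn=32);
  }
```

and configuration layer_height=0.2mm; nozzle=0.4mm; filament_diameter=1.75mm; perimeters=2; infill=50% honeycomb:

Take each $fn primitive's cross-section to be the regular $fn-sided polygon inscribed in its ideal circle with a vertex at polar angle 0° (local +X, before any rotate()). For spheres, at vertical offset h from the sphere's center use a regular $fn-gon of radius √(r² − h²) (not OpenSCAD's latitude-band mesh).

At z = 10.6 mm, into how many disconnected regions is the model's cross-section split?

At z = 10.6 mm: the r=5 cylinder gives a regular 32-gon of circumradius 5 (constant along its height); the r=2.5 cylinder at (3.5, 8.5) contributes a regular 32-gon of circumradius 2.5; the sphere at (11, 5) is absent (|z−center|=6.100 > r=3); the r=10.5 sphere at (9.5, 0.5) slices to a regular 32-gon of circumradius 10.492 (√(r²−h²) with h=0.4 from center); Merging all regions: the regions partially overlap (shared area 55.89 mm²), so overlapping operands fuse into one piece — 1 connected region; (rotated 20° about Z; rotation is an isometry so areas/perimeters/island counts are preserved). The result has 1 disconnected region.

1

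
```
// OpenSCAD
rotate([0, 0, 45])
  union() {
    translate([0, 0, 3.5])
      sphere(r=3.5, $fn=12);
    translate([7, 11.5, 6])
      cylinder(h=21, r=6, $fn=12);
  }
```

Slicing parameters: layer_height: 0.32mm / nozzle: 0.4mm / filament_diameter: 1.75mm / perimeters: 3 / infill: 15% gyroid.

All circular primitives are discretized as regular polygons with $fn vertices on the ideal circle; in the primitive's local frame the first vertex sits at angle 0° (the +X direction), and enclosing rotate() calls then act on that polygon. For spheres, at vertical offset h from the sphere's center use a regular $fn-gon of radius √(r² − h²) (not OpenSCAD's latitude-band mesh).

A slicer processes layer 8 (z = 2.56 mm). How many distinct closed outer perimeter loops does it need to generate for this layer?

1

At z = 2.56 mm: the sphere: section is a regular 12-gon, circumradius = √(r²−h²) = √(3.5²−0.94²) = 3.371; the cylinder at (7, 11.5) is not intersected at this z (z outside [6, 27]); Combining (union): only the r=3.5 sphere is present, so the union is just that shape — 1 connected region; (whole slice rotated 45° about Z — lengths, areas and connectivity unchanged). The result has 1 disconnected region.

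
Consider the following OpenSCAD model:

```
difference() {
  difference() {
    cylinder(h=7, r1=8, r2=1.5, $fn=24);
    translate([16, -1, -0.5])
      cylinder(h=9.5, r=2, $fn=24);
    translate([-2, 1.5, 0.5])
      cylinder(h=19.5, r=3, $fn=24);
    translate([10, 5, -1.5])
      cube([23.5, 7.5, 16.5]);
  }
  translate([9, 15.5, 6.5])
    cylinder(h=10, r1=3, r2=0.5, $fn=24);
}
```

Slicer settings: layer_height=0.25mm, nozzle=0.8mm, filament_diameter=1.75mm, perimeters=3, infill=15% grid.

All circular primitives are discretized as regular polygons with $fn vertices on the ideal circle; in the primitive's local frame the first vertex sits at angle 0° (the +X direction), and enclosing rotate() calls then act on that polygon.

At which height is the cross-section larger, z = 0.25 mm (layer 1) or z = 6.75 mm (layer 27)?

Layer 1 (z = 0.25): the cone contributes a regular 24-gon of circumradius 7.768 (interpolated between r1=8 and r2=1.5 at t=0.036) (area = (24/2)·7.768²·sin(360°/24) = 187.40 mm²); the r=2 cylinder at (16, -1) contributes a regular 24-gon of circumradius 2 (area = (24/2)·2.000²·sin(360°/24) = 12.42 mm²); the cylinder at (-2, 1.5) does not reach this height (z outside [0.5, 20]); the cube at (10, 5) (footprint 23.5×7.5) is included at this height (area 176.25 mm²); After the difference (first − rest): starting from the cone (187.40 mm²), the r=2 cylinder at (16, -1) misses the remaining region (no effect); the 23.5×7.5 cube at (10, 5) misses the remaining region (no effect) — area = 187.40 mm²; the cone at (9, 15.5) does not reach this height (z outside [6.5, 16.5]); After the difference (first − rest): none of the subtracted shapes is present at this height, so that combined region is unchanged — area = 187.40 mm². So its area = 187.40 mm². Layer 27 (z = 6.75): the cone contributes a regular 24-gon of circumradius 1.732 (interpolated between r1=8 and r2=1.5 at t=0.964) (area = (24/2)·1.732²·sin(360°/24) = 9.32 mm²); the r=2 cylinder at (16, -1) gives a regular 24-gon of circumradius 2 (constant along its height) (area = (24/2)·2.000²·sin(360°/24) = 12.42 mm²); the cylinder at (-2, 1.5): section is a regular 24-gon, circumradius r=3 (area = (24/2)·3.000²·sin(360°/24) = 27.95 mm²); the 23.5×7.5 cube at (10, 5) contributes its full rectangle (area 176.25 mm²); Taking the first minus the rest: starting from the cone (9.32 mm²), the r=2 cylinder at (16, -1) misses the remaining region (no effect); the r=3 cylinder at (-2, 1.5) partially overlaps it — only the 5.72 mm² overlap (of its 27.95 mm²) is removed, clipping the outline; the 23.5×7.5 cube at (10, 5) misses the remaining region (no effect) — area = 3.60 mm²; the cone at (9, 15.5) contributes a regular 24-gon of circumradius 2.938 (interpolated between r1=3 and r2=0.5 at t=0.025) (area = (24/2)·2.938²·sin(360°/24) = 26.80 mm²); After the difference (first − rest): starting from that combined region (3.60 mm²), the cone at (9, 15.5) misses the remaining region (no effect) — area = 3.60 mm². So its area = 3.60 mm². Layer 1 is larger (187.40 vs 3.60 mm²).

layer 1 (z = 0.25 mm)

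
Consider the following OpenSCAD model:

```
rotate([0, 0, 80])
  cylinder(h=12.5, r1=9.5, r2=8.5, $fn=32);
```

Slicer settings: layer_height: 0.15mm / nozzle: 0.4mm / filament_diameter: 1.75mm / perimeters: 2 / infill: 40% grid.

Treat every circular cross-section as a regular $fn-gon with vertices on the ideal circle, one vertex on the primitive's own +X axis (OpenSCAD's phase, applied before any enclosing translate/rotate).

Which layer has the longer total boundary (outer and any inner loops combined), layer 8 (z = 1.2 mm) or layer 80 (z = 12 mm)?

layer 8 (z = 1.2 mm)

Layer 8 (z = 1.2): the cone (r1=9.5→r2=8.5) has section circumradius 9.404 here — a regular 32-gon (perimeter = 2·32·9.404·sin(180°/32) = 58.99 mm); (rotated 80° about Z; rotation is an isometry so areas/perimeters/island counts are preserved). So its perimeter = 58.99 mm. Layer 80 (z = 12): the cone (r1=9.5→r2=8.5) has section circumradius 8.540 here — a regular 32-gon (perimeter = 2·32·8.540·sin(180°/32) = 53.57 mm); (rotated 80° about Z; rotation is an isometry so areas/perimeters/island counts are preserved). So its perimeter = 53.57 mm. Layer 8 is larger (58.99 vs 53.57 mm).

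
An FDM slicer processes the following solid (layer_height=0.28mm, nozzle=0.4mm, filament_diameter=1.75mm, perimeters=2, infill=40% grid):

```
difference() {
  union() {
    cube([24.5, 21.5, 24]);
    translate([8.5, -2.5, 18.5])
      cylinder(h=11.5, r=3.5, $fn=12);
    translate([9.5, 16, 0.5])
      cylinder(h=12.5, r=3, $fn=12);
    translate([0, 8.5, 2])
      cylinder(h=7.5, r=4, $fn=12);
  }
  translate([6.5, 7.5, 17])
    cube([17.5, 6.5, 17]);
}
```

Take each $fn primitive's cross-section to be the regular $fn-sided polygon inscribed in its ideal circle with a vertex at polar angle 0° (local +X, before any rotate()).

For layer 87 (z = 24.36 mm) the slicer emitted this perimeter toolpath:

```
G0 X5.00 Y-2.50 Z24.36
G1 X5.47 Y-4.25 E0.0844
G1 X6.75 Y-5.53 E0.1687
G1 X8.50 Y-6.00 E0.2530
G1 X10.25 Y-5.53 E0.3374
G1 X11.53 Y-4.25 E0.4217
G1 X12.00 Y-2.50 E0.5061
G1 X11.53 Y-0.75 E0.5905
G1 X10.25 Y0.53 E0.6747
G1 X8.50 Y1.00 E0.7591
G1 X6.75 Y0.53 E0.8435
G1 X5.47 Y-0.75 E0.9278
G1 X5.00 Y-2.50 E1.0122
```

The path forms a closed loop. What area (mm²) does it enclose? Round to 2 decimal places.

Apply the shoelace formula to the sequence of (X, Y) vertices; enclosed area = 36.74 mm².

36.74 mm²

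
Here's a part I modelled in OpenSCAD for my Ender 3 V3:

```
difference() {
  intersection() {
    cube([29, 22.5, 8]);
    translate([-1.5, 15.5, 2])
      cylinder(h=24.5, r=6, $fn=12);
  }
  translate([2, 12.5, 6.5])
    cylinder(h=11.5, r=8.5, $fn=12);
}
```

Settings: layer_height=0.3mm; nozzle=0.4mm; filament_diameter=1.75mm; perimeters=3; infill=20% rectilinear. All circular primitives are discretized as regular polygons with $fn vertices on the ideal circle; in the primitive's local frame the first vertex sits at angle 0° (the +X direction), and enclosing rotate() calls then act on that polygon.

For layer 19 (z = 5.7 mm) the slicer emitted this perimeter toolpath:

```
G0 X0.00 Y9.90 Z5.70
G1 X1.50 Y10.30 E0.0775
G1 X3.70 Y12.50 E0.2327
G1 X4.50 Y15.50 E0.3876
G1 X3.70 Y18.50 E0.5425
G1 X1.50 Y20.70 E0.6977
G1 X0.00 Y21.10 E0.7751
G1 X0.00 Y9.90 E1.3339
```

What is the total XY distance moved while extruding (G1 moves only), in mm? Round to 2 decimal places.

26.74 mm

Sum the Euclidean lengths of each G1 segment: total = 26.74 mm.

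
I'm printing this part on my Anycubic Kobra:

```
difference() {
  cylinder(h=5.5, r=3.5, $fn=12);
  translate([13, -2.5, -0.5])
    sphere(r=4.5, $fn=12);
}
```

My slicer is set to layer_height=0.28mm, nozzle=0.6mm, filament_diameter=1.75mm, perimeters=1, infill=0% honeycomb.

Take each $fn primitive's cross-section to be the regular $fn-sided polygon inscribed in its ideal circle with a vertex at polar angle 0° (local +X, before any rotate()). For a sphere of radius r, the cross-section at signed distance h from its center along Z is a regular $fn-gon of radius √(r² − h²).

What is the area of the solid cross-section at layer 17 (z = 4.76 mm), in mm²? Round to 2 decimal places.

At z = 4.76 mm: the r=3.5 cylinder contributes a regular 12-gon of circumradius 3.5 (area = (12/2)·3.500²·sin(360°/12) = 36.75 mm²); the sphere at (13, -2.5) is not intersected at this z (|z−center|=5.260 > r=4.5); Taking the first minus the rest: none of the subtracted shapes is present at this height, so the r=3.5 cylinder is unchanged — area = 36.75 mm². Overall, the cross-section is a single solid region. Net area = 36.75 mm².

36.75 mm²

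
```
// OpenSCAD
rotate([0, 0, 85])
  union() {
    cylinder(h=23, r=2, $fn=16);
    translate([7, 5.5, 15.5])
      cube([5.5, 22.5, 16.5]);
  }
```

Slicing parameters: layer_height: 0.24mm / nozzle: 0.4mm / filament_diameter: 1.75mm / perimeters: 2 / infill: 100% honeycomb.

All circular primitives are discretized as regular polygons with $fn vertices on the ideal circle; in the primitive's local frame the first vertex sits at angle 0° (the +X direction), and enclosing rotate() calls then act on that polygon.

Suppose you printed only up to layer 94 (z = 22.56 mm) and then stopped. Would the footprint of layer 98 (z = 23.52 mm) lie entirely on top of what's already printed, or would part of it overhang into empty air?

Compare the two slices. At z = 22.56: the cylinder: section is a regular 16-gon, circumradius r=2 (area = (16/2)·2.000²·sin(360°/16) = 12.25 mm²); the 5.5×22.5 cube at (7, 5.5) contributes its full rectangle (area 123.75 mm²); Merging all regions: the 2 present regions are separate (no shared area or edge), so areas and boundary lengths simply add and each stays a separate island — area = 136.00 mm²; (rotated 85° about Z; rotation is an isometry so areas/perimeters/island counts are preserved). At z = 23.52: the cylinder does not reach this height (z outside [0, 23]); the 5.5×22.5 cube at (7, 5.5) contributes its full rectangle (area 123.75 mm²); Combining (union): only the 5.5×22.5 cube at (7, 5.5) is present, so the union is just that shape — area = 123.75 mm²; (whole slice rotated 85° about Z — lengths, areas and connectivity unchanged). Checking containment: the cross-section at z = 23.52 is a subset of the cross-section at z = 22.56.

entirely on top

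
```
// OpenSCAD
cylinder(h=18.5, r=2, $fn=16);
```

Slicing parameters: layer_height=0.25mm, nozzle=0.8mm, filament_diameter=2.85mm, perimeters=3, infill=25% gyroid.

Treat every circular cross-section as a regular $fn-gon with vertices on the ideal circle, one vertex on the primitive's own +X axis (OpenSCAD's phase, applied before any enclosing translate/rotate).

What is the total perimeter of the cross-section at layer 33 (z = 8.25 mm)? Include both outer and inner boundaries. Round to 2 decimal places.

At z = 8.25 mm: the r=2 cylinder contributes a regular 16-gon of circumradius 2 (perimeter = 2·16·2.000·sin(180°/16) = 12.49 mm). Overall, the cross-section is a single solid region. Total boundary length (outer) = 12.49 mm.

12.49 mm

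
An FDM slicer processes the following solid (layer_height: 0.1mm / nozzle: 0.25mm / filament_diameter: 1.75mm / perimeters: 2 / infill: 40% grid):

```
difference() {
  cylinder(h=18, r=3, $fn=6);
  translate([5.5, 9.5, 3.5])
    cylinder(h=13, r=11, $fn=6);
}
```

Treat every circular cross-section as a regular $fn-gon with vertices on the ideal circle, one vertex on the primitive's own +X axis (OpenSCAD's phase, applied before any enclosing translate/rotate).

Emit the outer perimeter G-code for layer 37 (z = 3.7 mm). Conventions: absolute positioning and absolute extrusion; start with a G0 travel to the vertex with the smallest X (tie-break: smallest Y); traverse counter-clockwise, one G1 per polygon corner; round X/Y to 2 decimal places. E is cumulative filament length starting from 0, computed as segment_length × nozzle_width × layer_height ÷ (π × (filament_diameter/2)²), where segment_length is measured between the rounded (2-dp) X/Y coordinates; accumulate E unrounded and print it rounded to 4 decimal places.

At z = 3.7 mm: the cylinder: section is a regular 6-gon, circumradius r=3; the r=11 cylinder at (5.5, 9.5) gives a regular 6-gon of circumradius 11 (constant along its height); Taking the first minus the rest: starting from the r=3 cylinder, the r=11 cylinder at (5.5, 9.5) partially overlaps it — only the 7.91 mm² overlap (of its 314.37 mm²) is removed, clipping the outline — 1 connected region. The outline is a single polygon with 6 vertices. Extrusion per mm of travel: 0.25 × 0.1 / (π × 0.875²) = 0.010394. Accumulating E over each segment gives final E = 0.1865.

G0 X-3.00 Y0.00 Z3.70
G1 X-1.50 Y-2.60 E0.0312
G1 X1.50 Y-2.60 E0.0624
G1 X2.98 Y-0.03 E0.0932
G1 X0.00 Y-0.03 E0.1242
G1 X-1.51 Y2.58 E0.1555
G1 X-3.00 Y0.00 E0.1865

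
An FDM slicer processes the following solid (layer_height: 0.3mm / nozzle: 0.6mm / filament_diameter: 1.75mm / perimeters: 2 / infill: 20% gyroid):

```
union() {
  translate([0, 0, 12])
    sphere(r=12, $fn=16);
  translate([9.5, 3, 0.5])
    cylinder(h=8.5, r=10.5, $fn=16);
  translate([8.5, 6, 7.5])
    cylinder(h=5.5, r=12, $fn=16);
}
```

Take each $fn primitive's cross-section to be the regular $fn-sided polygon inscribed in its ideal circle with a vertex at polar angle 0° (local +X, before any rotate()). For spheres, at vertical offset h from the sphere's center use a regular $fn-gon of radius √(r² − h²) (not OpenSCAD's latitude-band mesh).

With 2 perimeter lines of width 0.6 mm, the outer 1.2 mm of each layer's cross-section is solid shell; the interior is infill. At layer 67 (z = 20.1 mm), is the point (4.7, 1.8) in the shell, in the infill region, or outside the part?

At z = 20.1 mm: the r=12 sphere contributes a regular 16-gon of circumradius √(12²−8.1²) = 8.854; the cylinder at (9.5, 3) is absent (z outside [0.5, 9]); the cylinder at (8.5, 6) is not intersected at this z (z outside [7.5, 13]); Taking the union: only the r=12 sphere is present, so the union is just that shape — 1 connected region. Overall, the cross-section is a single solid region. The nearest boundary edge runs (8.85, 0.00)→(8.18, 3.39); distance from the point to it = 3.72 mm. The point is inside the cross-section and 3.72 mm from the nearest boundary — more than the 1.2 mm shell width (2 × 0.6), so it's in the infill interior.

infill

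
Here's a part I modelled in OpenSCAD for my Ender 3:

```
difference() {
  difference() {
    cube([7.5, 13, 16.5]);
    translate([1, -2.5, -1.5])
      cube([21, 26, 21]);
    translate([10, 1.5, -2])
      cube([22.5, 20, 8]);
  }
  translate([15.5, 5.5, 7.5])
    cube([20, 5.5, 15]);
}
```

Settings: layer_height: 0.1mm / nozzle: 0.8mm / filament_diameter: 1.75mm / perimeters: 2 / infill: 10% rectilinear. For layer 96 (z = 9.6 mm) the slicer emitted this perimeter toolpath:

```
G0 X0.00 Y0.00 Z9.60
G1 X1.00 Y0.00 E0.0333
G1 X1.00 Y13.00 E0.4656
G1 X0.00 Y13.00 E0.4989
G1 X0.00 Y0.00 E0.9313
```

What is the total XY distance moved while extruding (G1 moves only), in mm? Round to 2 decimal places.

28.00 mm

Sum the Euclidean lengths of each G1 segment: total = 28.00 mm.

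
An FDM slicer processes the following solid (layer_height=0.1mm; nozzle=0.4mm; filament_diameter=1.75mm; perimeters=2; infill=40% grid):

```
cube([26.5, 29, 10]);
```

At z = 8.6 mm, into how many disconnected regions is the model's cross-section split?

1

At z = 8.6 mm: the cube is present — its section is the full 26.5×29 rectangle. The result has 1 disconnected region.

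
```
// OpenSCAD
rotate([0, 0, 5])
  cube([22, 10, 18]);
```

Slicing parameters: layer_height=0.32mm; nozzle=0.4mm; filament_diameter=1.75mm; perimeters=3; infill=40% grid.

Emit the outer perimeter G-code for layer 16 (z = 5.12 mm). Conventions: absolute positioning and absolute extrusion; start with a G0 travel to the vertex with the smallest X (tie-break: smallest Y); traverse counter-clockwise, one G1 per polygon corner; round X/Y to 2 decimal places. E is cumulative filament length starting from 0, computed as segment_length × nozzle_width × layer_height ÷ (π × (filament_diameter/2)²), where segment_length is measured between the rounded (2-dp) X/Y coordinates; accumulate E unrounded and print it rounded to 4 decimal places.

At z = 5.12 mm: the cube is present — its section is the full 22×10 rectangle; (rotated 5° about Z; rotation is an isometry so areas/perimeters/island counts are preserved). The outline is a single polygon with 4 vertices. Extrusion per mm of travel: 0.4 × 0.32 / (π × 0.875²) = 0.053216. Accumulating E over each segment gives final E = 3.4056.

G0 X-0.87 Y9.96 Z5.12
G1 X0.00 Y0.00 E0.5321
G1 X21.92 Y1.92 E1.7030
G1 X21.04 Y11.88 E2.2351
G1 X-0.87 Y9.96 E3.4056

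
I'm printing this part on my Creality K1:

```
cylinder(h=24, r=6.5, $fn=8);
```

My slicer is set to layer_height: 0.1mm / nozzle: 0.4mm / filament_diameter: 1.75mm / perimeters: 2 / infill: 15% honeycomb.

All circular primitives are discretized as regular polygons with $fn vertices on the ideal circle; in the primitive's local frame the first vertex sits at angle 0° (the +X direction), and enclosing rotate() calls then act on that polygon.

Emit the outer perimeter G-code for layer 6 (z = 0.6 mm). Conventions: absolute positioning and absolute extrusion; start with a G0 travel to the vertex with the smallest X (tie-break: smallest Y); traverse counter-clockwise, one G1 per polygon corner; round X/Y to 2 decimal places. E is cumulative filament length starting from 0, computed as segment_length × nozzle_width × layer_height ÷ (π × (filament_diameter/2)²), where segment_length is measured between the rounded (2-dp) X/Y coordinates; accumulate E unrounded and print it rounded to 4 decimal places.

G0 X-6.50 Y0.00 Z0.60
G1 X-4.60 Y-4.60 E0.0828
G1 X0.00 Y-6.50 E0.1655
G1 X4.60 Y-4.60 E0.2483
G1 X6.50 Y0.00 E0.3311
G1 X4.60 Y4.60 E0.4138
G1 X0.00 Y6.50 E0.4966
G1 X-4.60 Y4.60 E0.5794
G1 X-6.50 Y0.00 E0.6621

At z = 0.6 mm: the r=6.5 cylinder contributes a regular 8-gon of circumradius 6.5. The outline is a single polygon with 8 vertices. Extrusion per mm of travel: 0.4 × 0.1 / (π × 0.875²) = 0.016630. Accumulating E over each segment gives final E = 0.6621.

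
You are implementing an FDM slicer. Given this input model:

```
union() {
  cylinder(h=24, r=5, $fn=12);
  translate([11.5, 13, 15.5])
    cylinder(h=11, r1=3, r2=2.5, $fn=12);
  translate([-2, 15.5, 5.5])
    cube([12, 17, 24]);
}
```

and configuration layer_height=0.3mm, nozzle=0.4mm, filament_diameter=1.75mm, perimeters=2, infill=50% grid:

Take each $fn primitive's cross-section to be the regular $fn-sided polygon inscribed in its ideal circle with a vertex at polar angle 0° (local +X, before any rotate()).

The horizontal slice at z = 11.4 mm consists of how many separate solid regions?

2

At z = 11.4 mm: the r=5 cylinder gives a regular 12-gon of circumradius 5 (constant along its height); the cone at (11.5, 13) does not reach this height (z outside [15.5, 26.5]); the cube at (-2, 15.5) is present — its section is the full 12×17 rectangle; Merging all regions: the 2 present regions are separate (no shared area or edge), so areas and boundary lengths simply add and each stays a separate island — 2 connected regions. The result has 2 disconnected regions.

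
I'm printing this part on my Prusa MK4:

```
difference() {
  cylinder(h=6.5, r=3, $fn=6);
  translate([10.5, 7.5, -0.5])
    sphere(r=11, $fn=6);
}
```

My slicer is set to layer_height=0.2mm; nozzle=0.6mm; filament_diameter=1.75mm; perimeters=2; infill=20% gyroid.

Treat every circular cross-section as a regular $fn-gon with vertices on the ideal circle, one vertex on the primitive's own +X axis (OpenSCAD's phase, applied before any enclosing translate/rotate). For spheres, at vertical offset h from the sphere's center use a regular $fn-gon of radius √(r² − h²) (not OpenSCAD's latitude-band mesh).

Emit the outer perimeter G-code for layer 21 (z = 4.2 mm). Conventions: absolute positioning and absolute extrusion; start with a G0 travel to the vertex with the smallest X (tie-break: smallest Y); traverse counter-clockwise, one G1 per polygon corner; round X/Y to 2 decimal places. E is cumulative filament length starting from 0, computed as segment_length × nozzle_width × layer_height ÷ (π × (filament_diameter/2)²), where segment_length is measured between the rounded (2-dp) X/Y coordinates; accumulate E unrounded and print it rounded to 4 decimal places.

At z = 4.2 mm: the r=3 cylinder gives a regular 6-gon of circumradius 3 (constant along its height); the r=11 sphere at (10.5, 7.5) slices to a regular 6-gon of circumradius 9.945 (√(r²−h²) with h=4.7 from center); Taking the first minus the rest: starting from the r=3 cylinder, the r=11 sphere at (10.5, 7.5) misses the remaining region (no effect) — 1 connected region. The outline is a single polygon with 6 vertices. Extrusion per mm of travel: 0.6 × 0.2 / (π × 0.875²) = 0.049890. Accumulating E over each segment gives final E = 0.8984.

G0 X-3.00 Y0.00 Z4.20
G1 X-1.50 Y-2.60 E0.1498
G1 X1.50 Y-2.60 E0.2994
G1 X3.00 Y0.00 E0.4492
G1 X1.50 Y2.60 E0.5989
G1 X-1.50 Y2.60 E0.7486
G1 X-3.00 Y0.00 E0.8984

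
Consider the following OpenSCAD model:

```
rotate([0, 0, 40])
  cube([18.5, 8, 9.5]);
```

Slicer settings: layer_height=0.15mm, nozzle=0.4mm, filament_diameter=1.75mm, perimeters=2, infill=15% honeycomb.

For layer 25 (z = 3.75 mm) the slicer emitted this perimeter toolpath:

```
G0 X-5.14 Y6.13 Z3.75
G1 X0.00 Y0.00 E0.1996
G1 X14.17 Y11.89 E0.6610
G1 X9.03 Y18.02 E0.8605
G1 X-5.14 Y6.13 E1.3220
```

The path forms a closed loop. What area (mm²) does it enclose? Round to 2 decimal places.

147.98 mm²

Apply the shoelace formula to the sequence of (X, Y) vertices; enclosed area = 147.98 mm².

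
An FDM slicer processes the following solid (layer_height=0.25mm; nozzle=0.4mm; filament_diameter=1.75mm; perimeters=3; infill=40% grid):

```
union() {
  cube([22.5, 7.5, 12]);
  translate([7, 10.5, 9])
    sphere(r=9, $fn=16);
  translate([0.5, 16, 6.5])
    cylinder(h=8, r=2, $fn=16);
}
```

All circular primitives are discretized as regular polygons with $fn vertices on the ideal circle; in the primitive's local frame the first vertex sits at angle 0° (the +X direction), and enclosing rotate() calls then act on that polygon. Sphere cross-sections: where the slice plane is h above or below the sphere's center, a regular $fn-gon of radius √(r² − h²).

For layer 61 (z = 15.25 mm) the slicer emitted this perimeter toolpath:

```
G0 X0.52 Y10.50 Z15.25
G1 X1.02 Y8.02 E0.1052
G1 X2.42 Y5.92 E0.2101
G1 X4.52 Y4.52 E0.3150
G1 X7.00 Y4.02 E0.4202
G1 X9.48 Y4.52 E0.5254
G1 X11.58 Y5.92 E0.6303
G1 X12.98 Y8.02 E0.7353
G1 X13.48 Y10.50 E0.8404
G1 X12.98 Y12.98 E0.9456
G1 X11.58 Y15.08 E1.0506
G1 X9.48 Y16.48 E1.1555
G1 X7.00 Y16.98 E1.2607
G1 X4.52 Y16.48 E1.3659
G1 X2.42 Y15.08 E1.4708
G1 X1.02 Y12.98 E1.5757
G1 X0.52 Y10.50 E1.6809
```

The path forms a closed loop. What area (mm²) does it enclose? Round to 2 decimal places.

Apply the shoelace formula to the sequence of (X, Y) vertices; enclosed area = 128.40 mm².

128.40 mm²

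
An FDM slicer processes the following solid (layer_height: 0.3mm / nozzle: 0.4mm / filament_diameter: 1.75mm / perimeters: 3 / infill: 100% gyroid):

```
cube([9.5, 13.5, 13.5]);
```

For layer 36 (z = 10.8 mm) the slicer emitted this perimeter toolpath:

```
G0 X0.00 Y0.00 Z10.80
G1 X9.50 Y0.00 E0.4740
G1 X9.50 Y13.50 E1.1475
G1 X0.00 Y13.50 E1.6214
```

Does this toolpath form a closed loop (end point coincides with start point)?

no

Start point (G0): (0.00, 0.00). End point (last G1): the path does not return to the start — open.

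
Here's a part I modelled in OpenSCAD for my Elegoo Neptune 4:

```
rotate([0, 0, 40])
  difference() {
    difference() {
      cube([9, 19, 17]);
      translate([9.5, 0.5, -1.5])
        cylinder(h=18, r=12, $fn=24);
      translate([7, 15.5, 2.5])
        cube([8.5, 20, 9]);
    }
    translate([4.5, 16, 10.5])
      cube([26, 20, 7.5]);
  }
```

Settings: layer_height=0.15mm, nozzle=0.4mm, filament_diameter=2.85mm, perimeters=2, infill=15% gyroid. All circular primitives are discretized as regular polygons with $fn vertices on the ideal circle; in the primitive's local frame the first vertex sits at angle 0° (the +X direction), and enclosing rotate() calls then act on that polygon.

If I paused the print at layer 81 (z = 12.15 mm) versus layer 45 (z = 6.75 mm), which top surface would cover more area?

Layer 81 (z = 12.15): the cube is present — its section is the full 9×19 rectangle (area 171.00 mm²); the r=12 cylinder at (9.5, 0.5) contributes a regular 24-gon of circumradius 12 (area = (24/2)·12.000²·sin(360°/24) = 447.24 mm²); the cube at (7, 15.5) is not intersected at this z (z outside [2.5, 11.5]); After the difference (first − rest): starting from the 9×19 cube (171.00 mm²), the r=12 cylinder at (9.5, 0.5) partially overlaps it — only the 98.36 mm² overlap (of its 447.24 mm²) is removed, clipping the outline — area = 72.64 mm²; the cube at (4.5, 16) is present — its section is the full 26×20 rectangle (area 520.00 mm²); Subtracting the remaining from the first: starting from that combined region (72.64 mm²), the 26×20 cube at (4.5, 16) partially overlaps it — only the 13.50 mm² overlap (of its 520.00 mm²) is removed, clipping the outline — area = 59.14 mm²; (rotated 40° about Z; rotation is an isometry so areas/perimeters/island counts are preserved). So its area = 59.14 mm². Layer 45 (z = 6.75): the cube (footprint 9×19) is included at this height (area 171.00 mm²); the cylinder at (9.5, 0.5): section is a regular 24-gon, circumradius r=12 (area = (24/2)·12.000²·sin(360°/24) = 447.24 mm²); the cube at (7, 15.5) (footprint 8.5×20) is included at this height (area 170.00 mm²); After the difference (first − rest): starting from the 9×19 cube (171.00 mm²), the r=12 cylinder at (9.5, 0.5) partially overlaps it — only the 98.36 mm² overlap (of its 447.24 mm²) is removed, clipping the outline; the 8.5×20 cube at (7, 15.5) partially overlaps it — only the 7.00 mm² overlap (of its 170.00 mm²) is removed, clipping the outline — area = 65.64 mm²; the cube at (4.5, 16) does not reach this height (z outside [10.5, 18]); Taking the first minus the rest: none of the subtracted shapes is present at this height, so the result so far is unchanged — area = 65.64 mm²; (whole slice rotated 40° about Z — lengths, areas and connectivity unchanged). So its area = 65.64 mm². Layer 45 is larger (65.64 vs 59.14 mm²).

layer 45 (z = 6.75 mm)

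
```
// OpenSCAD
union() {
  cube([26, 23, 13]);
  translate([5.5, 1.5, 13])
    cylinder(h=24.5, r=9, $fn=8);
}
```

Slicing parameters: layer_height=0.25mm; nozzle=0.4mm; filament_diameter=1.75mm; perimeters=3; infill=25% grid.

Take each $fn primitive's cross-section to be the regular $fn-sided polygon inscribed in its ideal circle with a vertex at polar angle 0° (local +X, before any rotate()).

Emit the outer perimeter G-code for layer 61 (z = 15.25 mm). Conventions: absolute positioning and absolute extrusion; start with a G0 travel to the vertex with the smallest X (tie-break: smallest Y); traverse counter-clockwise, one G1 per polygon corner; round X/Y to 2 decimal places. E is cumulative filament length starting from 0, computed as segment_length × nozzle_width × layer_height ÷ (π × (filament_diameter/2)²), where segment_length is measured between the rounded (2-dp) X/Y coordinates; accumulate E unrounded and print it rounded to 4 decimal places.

G0 X-3.50 Y1.50 Z15.25
G1 X-0.86 Y-4.86 E0.2863
G1 X5.50 Y-7.50 E0.5726
G1 X11.86 Y-4.86 E0.8589
G1 X14.50 Y1.50 E1.1452
G1 X11.86 Y7.86 E1.4315
G1 X5.50 Y10.50 E1.7178
G1 X-0.86 Y7.86 E2.0041
G1 X-3.50 Y1.50 E2.2903

At z = 15.25 mm: the cube is absent (z outside [0, 13]); the r=9 cylinder at (5.5, 1.5) gives a regular 8-gon of circumradius 9 (constant along its height); Taking the union: only the r=9 cylinder at (5.5, 1.5) is present, so the union is just that shape — 1 connected region. The outline is a single polygon with 8 vertices. Extrusion per mm of travel: 0.4 × 0.25 / (π × 0.875²) = 0.041575. Accumulating E over each segment gives final E = 2.2903.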